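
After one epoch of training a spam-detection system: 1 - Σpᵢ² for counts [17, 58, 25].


Probabilities: [17/100, 58/100, 25/100] ≈ [0.17, 0.58, 0.25]
Σpᵢ² = (289 + 3364 + 625)/100² = 4278/10000
Gini = 1 - Σpᵢ² = 1 - 4278/10000 = 0.5722

0.5722


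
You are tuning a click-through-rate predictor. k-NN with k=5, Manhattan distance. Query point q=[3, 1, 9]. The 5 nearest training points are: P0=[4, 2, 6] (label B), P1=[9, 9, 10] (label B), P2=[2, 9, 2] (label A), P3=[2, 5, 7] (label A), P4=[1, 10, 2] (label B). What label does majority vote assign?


d(q,P0) = 5  (label B)
d(q,P1) = 15  (label B)
d(q,P2) = 16  (label A)
d(q,P3) = 7  (label A)
d(q,P4) = 18  (label B)
Votes: A=2, B=3
Majority → B

B


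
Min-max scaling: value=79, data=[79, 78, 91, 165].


min=78, max=165
(79-78)/(165-78) = 1/87 = 0.0115

0.0115


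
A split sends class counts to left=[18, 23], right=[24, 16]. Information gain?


Parent = [42, 39], H_parent = 0.999
H_left = 0.9892 (n=41), H_right = 0.971 (n=40)
H_children = (41/81)·0.9892 + (40/81)·0.971 = 0.9802
IG = 0.999 - 0.9802 = 0.0188

0.0188


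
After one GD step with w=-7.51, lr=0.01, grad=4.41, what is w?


w_new = w - α·∇
= -7.51 - 0.01·4.41
= -7.51 - 0.0441
= -7.5541

-7.5541


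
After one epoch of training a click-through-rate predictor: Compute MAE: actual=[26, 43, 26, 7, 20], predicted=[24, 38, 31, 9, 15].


Absolute errors: |26-24|=2, |43-38|=5, |26-31|=5, |7-9|=2, |20-15|=5
Sum = 19
MAE = 19/5 = 19/5

19/5


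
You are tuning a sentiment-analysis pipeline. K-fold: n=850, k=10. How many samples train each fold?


Fold size = 850/10 = 85
Training per fold = 850 - 85 = 765

765


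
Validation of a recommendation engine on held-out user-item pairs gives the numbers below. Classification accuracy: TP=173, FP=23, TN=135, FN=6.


Accuracy = (TP+TN)/(TP+TN+FP+FN)
= (173+135)/(337)
= 308/337 = 91.39%

91.39%


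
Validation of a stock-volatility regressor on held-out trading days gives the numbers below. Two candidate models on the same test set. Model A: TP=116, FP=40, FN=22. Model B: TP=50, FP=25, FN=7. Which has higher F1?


Model A: P=116/156=0.7436, R=116/138=0.8406, F1=2PR/(P+R)=2TP/(2TP+FP+FN)=232/294=0.7891
Model B: P=50/75=0.6667, R=50/57=0.8772, F1=2PR/(P+R)=2TP/(2TP+FP+FN)=100/132=0.7576
0.7891 > 0.7576 → Model A

Model A


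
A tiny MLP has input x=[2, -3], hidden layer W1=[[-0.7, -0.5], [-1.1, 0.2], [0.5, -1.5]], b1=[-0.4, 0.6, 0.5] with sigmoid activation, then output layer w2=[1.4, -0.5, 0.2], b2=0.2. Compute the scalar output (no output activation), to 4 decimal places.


z1[0] = (-0.7)·(2) + (-0.5)·(-3) - 0.4 = -0.3
z1[1] = (-1.1)·(2) + (0.2)·(-3) + 0.6 = -2.2
z1[2] = (0.5)·(2) + (-1.5)·(-3) + 0.5 = 6.0
h = sigmoid(z1) = [0.4256, 0.0998, 0.9975]
output = (1.4)·(0.4256) + (-0.5)·(0.0998) + (0.2)·(0.9975) + 0.2 = 0.9454

0.9454


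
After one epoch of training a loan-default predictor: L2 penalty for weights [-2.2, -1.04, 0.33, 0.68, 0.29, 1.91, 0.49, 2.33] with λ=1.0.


‖w‖₂² = (-2.2)² + (-1.04)² + (0.33)² + (0.68)² + (0.29)² + (1.91)² + (0.49)² + (2.33)²
     = 4.84 + 1.0816 + 0.1089 + 0.4624 + 0.0841 + 3.6481 + 0.2401 + 5.4289
     = 15.8941
λ·‖w‖₂² = 1.0·15.8941 = 15.8941

15.8941


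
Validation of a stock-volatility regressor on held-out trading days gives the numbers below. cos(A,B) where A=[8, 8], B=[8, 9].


A·B = 8·8 + 8·9 = 136
‖A‖ = √128 = 11.3137, ‖B‖ = √145 = 12.0416
cos = 136/(√128·√145) = 136/√18560 = 0.9983

0.9983


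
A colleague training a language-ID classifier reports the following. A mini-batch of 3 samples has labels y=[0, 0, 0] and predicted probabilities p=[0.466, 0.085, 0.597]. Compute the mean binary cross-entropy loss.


L[0] = -ln(1-0.466) = -ln(0.534) = 0.6274
L[1] = -ln(1-0.085) = -ln(0.915) = 0.0888
L[2] = -ln(1-0.597) = -ln(0.403) = 0.9088
mean = (0.6274 + 0.0888 + 0.9088)/3 = 0.5417

0.5417


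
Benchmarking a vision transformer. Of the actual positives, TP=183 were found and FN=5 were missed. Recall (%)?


Recall = TP/(TP+FN)
= 183/(183+5)
= 183/188 = 97.34%

97.34%


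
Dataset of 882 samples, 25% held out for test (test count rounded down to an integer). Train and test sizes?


Test = ⌊882·25/100⌋ = 220
Train = 882 - 220 = 662

Train: 662, Test: 220


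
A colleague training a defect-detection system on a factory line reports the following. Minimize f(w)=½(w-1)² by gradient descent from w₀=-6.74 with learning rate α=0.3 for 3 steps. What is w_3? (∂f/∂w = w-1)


step 1: grad = -6.74-1 = -7.74; w = -6.74 - 0.3·(-7.74) = -4.418
step 2: grad = -4.418-1 = -5.418; w = -4.418 - 0.3·(-5.418) = -2.7926
step 3: grad = -2.7926-1 = -3.7926; w = -2.7926 - 0.3·(-3.7926) = -1.65482

-1.65482


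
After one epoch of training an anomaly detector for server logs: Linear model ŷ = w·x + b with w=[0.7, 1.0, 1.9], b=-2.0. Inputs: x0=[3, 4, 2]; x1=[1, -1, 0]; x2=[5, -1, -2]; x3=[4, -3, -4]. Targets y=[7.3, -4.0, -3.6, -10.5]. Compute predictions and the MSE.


ŷ0 = (0.7)·(3) + (1.0)·(4) + (1.9)·(2) - 2.0 = 7.9
ŷ1 = (0.7)·(1) + (1.0)·(-1) + (1.9)·(0) - 2.0 = -2.3
ŷ2 = (0.7)·(5) + (1.0)·(-1) + (1.9)·(-2) - 2.0 = -3.3
ŷ3 = (0.7)·(4) + (1.0)·(-3) + (1.9)·(-4) - 2.0 = -9.8
errors² = [0.36, 2.89, 0.09, 0.49]
MSE = 3.8300/4 = 0.9575

0.9575


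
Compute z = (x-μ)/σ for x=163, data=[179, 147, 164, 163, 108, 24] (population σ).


μ = 130.8333, σ = 52.6796
z = (163 - 130.8333)/52.6796 = 0.6106

0.6106


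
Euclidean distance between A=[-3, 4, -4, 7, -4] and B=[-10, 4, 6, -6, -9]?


d = √((-3+ 10)² + (4-4)² + (-4-6)² + (7+ 6)² + (-4+ 9)²)
  = √(49 + 0 + 100 + 169 + 25)
  = √343 = 18.5203

18.5203


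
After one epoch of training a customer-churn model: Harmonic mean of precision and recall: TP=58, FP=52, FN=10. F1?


Precision = 58/110 = 0.5273
Recall = 58/68 = 0.8529
F1 = 2·P·R/(P+R) = 2·TP/(2·TP+FP+FN) = 116/(116+52+10) = 116/178 = 0.6517

0.6517


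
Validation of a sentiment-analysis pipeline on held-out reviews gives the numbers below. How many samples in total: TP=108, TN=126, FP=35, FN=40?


Total = TP + TN + FP + FN
= 108 + 126 + 35 + 40
= 309
(Predicted positive: 143, predicted negative: 166)

309


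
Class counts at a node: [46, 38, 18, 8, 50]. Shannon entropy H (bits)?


Probabilities: [46/160, 38/160, 18/160, 8/160, 50/160] ≈ [0.2875, 0.2375, 0.1125, 0.05, 0.3125]
H = -((46/160)·log₂(46/160) + (38/160)·log₂(38/160) + (18/160)·log₂(18/160) + (8/160)·log₂(8/160) + (50/160)·log₂(50/160))
  = 2.1047 bits

2.1047 bits


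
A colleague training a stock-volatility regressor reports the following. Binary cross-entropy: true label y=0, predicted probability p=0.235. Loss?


BCE = -[y·ln(p) + (1-y)·ln(1-p)]
= -0 - 1·ln(1-0.235)
= -ln(0.765) = 0.2679

0.2679


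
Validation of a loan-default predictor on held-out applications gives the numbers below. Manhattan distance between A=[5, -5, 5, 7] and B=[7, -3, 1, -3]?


d = |5-7| + |-5+ 3| + |5-1| + |7+ 3|
  = 2 + 2 + 4 + 10
  = 18

18


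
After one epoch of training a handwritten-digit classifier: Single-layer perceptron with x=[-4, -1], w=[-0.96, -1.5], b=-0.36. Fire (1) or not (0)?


z = (-4)·(-0.96) + (-1)·(-1.5) - 0.36
  = 4.98
step(z) = 1 (z≥0)

1


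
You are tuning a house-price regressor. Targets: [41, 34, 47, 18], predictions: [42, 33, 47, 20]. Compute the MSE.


Squared errors: (41-42)²=1, (34-33)²=1, (47-47)²=0, (18-20)²=4
Sum = 6
MSE = 6/4 = 3/2

3/2


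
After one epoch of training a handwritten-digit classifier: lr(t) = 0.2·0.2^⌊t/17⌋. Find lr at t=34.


n_drops = ⌊34/17⌋ = 2
lr = 0.2·0.2^2 = 0.2·0.04 = 0.008

0.008


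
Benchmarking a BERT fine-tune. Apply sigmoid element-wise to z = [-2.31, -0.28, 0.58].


σ(-2.31) = 1/(1+e^2.31) = 0.0903
σ(-0.28) = 1/(1+e^0.28) = 0.4305
σ(0.58) = 1/(1+e^-0.58) = 0.6411
result = [0.0903, 0.4305, 0.6411]

[0.0903, 0.4305, 0.6411]


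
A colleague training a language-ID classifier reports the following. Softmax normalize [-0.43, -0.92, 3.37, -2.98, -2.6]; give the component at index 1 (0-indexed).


Exponentials: e^-0.43=0.6505, e^-0.92=0.3985, e^3.37=29.0785, e^-2.98=0.0508, e^-2.6=0.0743
Sum = 30.2526
Softmax = [0.0215, 0.0132, 0.9612, 0.0017, 0.0025]
p[1] = 0.3985/30.2526 = 0.0132

0.0132


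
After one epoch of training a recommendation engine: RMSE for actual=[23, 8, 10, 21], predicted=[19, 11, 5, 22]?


MSE = 51/4 = 12.75
RMSE = √(51/4) = 3.5707

3.5707


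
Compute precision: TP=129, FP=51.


Precision = TP/(TP+FP)
= 129/(129+51)
= 129/180 = 71.67%

71.67%


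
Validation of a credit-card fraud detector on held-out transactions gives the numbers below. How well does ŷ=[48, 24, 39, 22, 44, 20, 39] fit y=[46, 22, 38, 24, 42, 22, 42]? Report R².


ȳ = 33.7143
SS_res = Σ(y-ŷ)² = 30
SS_tot = Σ(y-ȳ)² = 675.43
R² = 1 - SS_res/SS_tot = 1 - 0.0444 = 0.9556

0.9556


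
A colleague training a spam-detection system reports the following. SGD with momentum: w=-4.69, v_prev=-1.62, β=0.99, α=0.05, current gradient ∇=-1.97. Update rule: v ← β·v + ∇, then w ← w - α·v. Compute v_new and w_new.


v_new = 0.99·-1.62 - 1.97 = -1.6038 - 1.97 = -3.5738
w_new = -4.69 - 0.05·-3.5738 = -4.69 + 0.17869 = -4.51131

v_new=-3.5738, w_new=-4.51131


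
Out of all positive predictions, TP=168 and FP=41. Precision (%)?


Precision = TP/(TP+FP)
= 168/(168+41)
= 168/209 = 80.38%

80.38%


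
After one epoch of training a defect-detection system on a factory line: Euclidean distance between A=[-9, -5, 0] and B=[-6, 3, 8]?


d = √((-9+ 6)² + (-5-3)² + (0-8)²)
  = √(9 + 64 + 64)
  = √137 = 11.7047

11.7047


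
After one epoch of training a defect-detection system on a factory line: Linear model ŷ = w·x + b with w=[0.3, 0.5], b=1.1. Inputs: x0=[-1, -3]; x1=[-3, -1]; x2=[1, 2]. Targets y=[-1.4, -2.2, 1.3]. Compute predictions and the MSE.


ŷ0 = (0.3)·(-1) + (0.5)·(-3) + 1.1 = -0.7
ŷ1 = (0.3)·(-3) + (0.5)·(-1) + 1.1 = -0.3
ŷ2 = (0.3)·(1) + (0.5)·(2) + 1.1 = 2.4
errors² = [0.49, 3.61, 1.21]
MSE = 5.3100/3 = 1.77

1.77


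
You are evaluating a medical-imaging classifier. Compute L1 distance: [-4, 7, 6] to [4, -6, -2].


d = |-4-4| + |7+ 6| + |6+ 2|
  = 8 + 13 + 8
  = 29

29


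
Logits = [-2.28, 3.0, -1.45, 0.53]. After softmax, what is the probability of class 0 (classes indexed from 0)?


Exponentials: e^-2.28=0.1023, e^3.0=20.0855, e^-1.45=0.2346, e^0.53=1.6989
Sum = 22.1213
Softmax = [0.0046, 0.908, 0.0106, 0.0768]
p[0] = 0.1023/22.1213 = 0.0046

0.0046


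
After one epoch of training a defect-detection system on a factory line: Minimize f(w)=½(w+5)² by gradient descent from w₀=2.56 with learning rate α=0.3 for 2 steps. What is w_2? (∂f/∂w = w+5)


step 1: grad = 2.56+5 = 7.56; w = 2.56 - 0.3·(7.56) = 0.292
step 2: grad = 0.292+5 = 5.292; w = 0.292 - 0.3·(5.292) = -1.2956

-1.2956


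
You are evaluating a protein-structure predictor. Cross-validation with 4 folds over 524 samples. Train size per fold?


Fold size = 524/4 = 131
Training per fold = 524 - 131 = 393

393


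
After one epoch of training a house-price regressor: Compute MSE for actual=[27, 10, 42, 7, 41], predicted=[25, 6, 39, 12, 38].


Squared errors: (27-25)²=4, (10-6)²=16, (42-39)²=9, (7-12)²=25, (41-38)²=9
Sum = 63
MSE = 63/5 = 63/5

63/5


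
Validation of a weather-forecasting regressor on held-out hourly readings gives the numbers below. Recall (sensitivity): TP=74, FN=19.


Recall = TP/(TP+FN)
= 74/(74+19)
= 74/93 = 79.57%

79.57%


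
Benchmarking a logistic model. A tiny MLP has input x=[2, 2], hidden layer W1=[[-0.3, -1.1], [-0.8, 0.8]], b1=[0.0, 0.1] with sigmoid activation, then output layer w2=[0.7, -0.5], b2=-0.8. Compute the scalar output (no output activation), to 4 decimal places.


z1[0] = (-0.3)·(2) + (-1.1)·(2) + 0.0 = -2.8
z1[1] = (-0.8)·(2) + (0.8)·(2) + 0.1 = 0.1
h = sigmoid(z1) = [0.0573, 0.525]
output = (0.7)·(0.0573) + (-0.5)·(0.525) - 0.8 = -1.0224

-1.0224


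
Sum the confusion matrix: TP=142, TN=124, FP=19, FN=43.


Total = TP + TN + FP + FN
= 142 + 124 + 19 + 43
= 328
(Predicted positive: 161, predicted negative: 167)

328


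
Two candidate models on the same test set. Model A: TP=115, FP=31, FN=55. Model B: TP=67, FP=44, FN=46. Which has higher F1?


Model A: P=115/146=0.7877, R=115/170=0.6765, F1=2PR/(P+R)=2TP/(2TP+FP+FN)=230/316=0.7278
Model B: P=67/111=0.6036, R=67/113=0.5929, F1=2PR/(P+R)=2TP/(2TP+FP+FN)=134/224=0.5982
0.7278 > 0.5982 → Model A

Model A


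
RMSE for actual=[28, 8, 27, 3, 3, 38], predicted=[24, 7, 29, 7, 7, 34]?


MSE = 69/6 = 11.5
RMSE = √(69/6) = 3.3912

3.3912


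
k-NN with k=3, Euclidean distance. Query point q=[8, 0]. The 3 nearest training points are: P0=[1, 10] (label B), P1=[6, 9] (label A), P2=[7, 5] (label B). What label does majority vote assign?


d(q,P0) = 12.2066  (label B)
d(q,P1) = 9.2195  (label A)
d(q,P2) = 5.099  (label B)
Votes: A=1, B=2
Majority → B

B


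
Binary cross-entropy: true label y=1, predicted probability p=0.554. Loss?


BCE = -[y·ln(p) + (1-y)·ln(1-p)]
= -1·ln(0.554) - 0
= -ln(0.554) = 0.5906

0.5906


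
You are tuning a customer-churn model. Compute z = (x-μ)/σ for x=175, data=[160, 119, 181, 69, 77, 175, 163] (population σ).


μ = 134.8571, σ = 43.2614
z = (175 - 134.8571)/43.2614 = 0.9279

0.9279


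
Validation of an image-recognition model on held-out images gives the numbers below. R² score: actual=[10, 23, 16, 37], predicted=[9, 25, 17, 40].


ȳ = 21.5
SS_res = Σ(y-ŷ)² = 15
SS_tot = Σ(y-ȳ)² = 405
R² = 1 - SS_res/SS_tot = 1 - 0.037 = 0.963

0.963


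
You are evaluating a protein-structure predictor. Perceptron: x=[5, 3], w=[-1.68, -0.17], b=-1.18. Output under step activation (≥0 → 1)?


z = (5)·(-1.68) + (3)·(-0.17) - 1.18
  = -10.09
step(z) = 0 (z<0)

0


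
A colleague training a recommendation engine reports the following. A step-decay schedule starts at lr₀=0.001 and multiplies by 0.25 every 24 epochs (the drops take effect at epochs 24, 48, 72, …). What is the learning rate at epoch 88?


n_drops = ⌊88/24⌋ = 3
lr = 0.001·0.25^3 = 0.001·0.015625 = 0.000015625

0.000015625


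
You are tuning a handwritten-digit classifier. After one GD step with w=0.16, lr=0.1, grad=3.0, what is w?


w_new = w - α·∇
= 0.16 - 0.1·3.0
= 0.16 - 0.3
= -0.14

-0.14


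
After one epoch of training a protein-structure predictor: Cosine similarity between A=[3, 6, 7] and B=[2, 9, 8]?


A·B = 3·2 + 6·9 + 7·8 = 116
‖A‖ = √94 = 9.6954, ‖B‖ = √149 = 12.2066
cos = 116/(√94·√149) = 116/√14006 = 0.9802

0.9802


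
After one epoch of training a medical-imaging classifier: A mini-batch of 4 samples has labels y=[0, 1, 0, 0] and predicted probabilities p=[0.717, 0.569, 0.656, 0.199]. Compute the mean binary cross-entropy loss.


L[0] = -ln(1-0.717) = -ln(0.283) = 1.2623
L[1] = -ln(0.569) = 0.5639
L[2] = -ln(1-0.656) = -ln(0.344) = 1.0671
L[3] = -ln(1-0.199) = -ln(0.801) = 0.2219
mean = (1.2623 + 0.5639 + 1.0671 + 0.2219)/4 = 0.7788

0.7788


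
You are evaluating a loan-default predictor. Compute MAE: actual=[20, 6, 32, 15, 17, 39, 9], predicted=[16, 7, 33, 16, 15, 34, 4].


Absolute errors: |20-16|=4, |6-7|=1, |32-33|=1, |15-16|=1, |17-15|=2, |39-34|=5, |9-4|=5
Sum = 19
MAE = 19/7 = 19/7

19/7


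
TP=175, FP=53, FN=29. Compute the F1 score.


Precision = 175/228 = 0.7675
Recall = 175/204 = 0.8578
F1 = 2·P·R/(P+R) = 2·TP/(2·TP+FP+FN) = 350/(350+53+29) = 350/432 = 0.8102

0.8102


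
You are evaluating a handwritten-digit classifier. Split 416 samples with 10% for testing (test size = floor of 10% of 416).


Test = ⌊416·10/100⌋ = 41
Train = 416 - 41 = 375

Train: 375, Test: 41


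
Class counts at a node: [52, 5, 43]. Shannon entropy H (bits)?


Probabilities: [52/100, 5/100, 43/100] ≈ [0.52, 0.05, 0.43]
H = -((52/100)·log₂(52/100) + (5/100)·log₂(5/100) + (43/100)·log₂(43/100))
  = 1.2302 bits

1.2302 bits


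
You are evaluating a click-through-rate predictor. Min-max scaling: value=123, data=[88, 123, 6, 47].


min=6, max=123
(123-6)/(123-6) = 117/117 = 1.0

1.0


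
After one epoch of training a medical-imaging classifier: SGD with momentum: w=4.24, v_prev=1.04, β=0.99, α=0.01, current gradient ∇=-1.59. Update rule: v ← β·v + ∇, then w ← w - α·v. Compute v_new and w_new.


v_new = 0.99·1.04 - 1.59 = 1.0296 - 1.59 = -0.5604
w_new = 4.24 - 0.01·-0.5604 = 4.24 + 0.005604 = 4.245604

v_new=-0.5604, w_new=4.245604


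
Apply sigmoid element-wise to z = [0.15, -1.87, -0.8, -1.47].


σ(0.15) = 1/(1+e^-0.15) = 0.5374
σ(-1.87) = 1/(1+e^1.87) = 0.1335
σ(-0.8) = 1/(1+e^0.8) = 0.31
σ(-1.47) = 1/(1+e^1.47) = 0.1869
result = [0.5374, 0.1335, 0.31, 0.1869]

[0.5374, 0.1335, 0.31, 0.1869]


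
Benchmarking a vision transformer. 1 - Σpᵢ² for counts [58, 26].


Probabilities: [58/84, 26/84] ≈ [0.6905, 0.3095]
Σpᵢ² = (3364 + 676)/84² = 4040/7056
Gini = 1 - Σpᵢ² = 1 - 4040/7056 = 0.4274

0.4274


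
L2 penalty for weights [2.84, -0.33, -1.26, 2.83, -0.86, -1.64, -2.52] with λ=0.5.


‖w‖₂² = (2.84)² + (-0.33)² + (-1.26)² + (2.83)² + (-0.86)² + (-1.64)² + (-2.52)²
     = 8.0656 + 0.1089 + 1.5876 + 8.0089 + 0.7396 + 2.6896 + 6.3504
     = 27.5506
λ·‖w‖₂² = 0.5·27.5506 = 13.7753

13.7753


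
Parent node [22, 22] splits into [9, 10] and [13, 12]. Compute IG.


Parent = [22, 22], H_parent = 1
H_left = 0.998 (n=19), H_right = 0.9988 (n=25)
H_children = (19/44)·0.998 + (25/44)·0.9988 = 0.9985
IG = 1 - 0.9985 = 0.0015

0.0015


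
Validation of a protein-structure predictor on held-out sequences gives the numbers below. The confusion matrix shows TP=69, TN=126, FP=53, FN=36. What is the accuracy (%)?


Accuracy = (TP+TN)/(TP+TN+FP+FN)
= (69+126)/(284)
= 195/284 = 68.66%

68.66%


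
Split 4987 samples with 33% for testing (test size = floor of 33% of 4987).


Test = ⌊4987·33/100⌋ = 1645
Train = 4987 - 1645 = 3342

Train: 3342, Test: 1645


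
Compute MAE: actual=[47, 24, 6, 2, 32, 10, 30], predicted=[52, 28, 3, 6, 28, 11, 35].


Absolute errors: |47-52|=5, |24-28|=4, |6-3|=3, |2-6|=4, |32-28|=4, |10-11|=1, |30-35|=5
Sum = 26
MAE = 26/7 = 26/7

26/7


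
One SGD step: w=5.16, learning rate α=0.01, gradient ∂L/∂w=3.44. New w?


w_new = w - α·∇
= 5.16 - 0.01·3.44
= 5.16 - 0.0344
= 5.1256

5.1256


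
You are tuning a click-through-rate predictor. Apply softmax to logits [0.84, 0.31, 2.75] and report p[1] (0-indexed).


Exponentials: e^0.84=2.3164, e^0.31=1.3634, e^2.75=15.6426
Sum = 19.3224
Softmax = [0.1199, 0.0706, 0.8096]
p[1] = 1.3634/19.3224 = 0.0706

0.0706


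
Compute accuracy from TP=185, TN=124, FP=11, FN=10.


Accuracy = (TP+TN)/(TP+TN+FP+FN)
= (185+124)/(330)
= 309/330 = 93.64%

93.64%


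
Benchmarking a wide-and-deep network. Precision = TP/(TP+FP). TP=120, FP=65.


Precision = TP/(TP+FP)
= 120/(120+65)
= 120/185 = 64.86%

64.86%


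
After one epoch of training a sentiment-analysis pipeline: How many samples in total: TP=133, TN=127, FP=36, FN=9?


Total = TP + TN + FP + FN
= 133 + 127 + 36 + 9
= 305
(Predicted positive: 169, predicted negative: 136)

305


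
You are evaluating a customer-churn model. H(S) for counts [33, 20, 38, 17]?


Probabilities: [33/108, 20/108, 38/108, 17/108] ≈ [0.3056, 0.1852, 0.3519, 0.1574]
H = -((33/108)·log₂(33/108) + (20/108)·log₂(20/108) + (38/108)·log₂(38/108) + (17/108)·log₂(17/108))
  = 1.9233 bits

1.9233 bits


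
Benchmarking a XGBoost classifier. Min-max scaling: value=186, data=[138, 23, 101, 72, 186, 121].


min=23, max=186
(186-23)/(186-23) = 163/163 = 1.0

1.0


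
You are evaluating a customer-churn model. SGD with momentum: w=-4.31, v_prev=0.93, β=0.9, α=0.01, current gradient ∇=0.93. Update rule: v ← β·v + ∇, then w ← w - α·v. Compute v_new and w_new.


v_new = 0.9·0.93 + 0.93 = 0.837 + 0.93 = 1.767
w_new = -4.31 - 0.01·1.767 = -4.31 - 0.01767 = -4.32767

v_new=1.767, w_new=-4.32767


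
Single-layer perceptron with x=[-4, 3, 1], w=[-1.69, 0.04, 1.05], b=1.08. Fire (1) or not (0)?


z = (-4)·(-1.69) + (3)·(0.04) + (1)·(1.05) + 1.08
  = 9.01
step(z) = 1 (z≥0)

1


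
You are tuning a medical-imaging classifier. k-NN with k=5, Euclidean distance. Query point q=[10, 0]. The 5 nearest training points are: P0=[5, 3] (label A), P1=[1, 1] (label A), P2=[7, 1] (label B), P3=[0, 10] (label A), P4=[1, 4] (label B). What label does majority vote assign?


d(q,P0) = 5.831  (label A)
d(q,P1) = 9.0554  (label A)
d(q,P2) = 3.1623  (label B)
d(q,P3) = 14.1421  (label A)
d(q,P4) = 9.8489  (label B)
Votes: A=3, B=2
Majority → A

A


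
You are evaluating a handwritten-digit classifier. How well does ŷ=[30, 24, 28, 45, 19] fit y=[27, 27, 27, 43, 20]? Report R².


ȳ = 28.8
SS_res = Σ(y-ŷ)² = 24
SS_tot = Σ(y-ȳ)² = 288.8
R² = 1 - SS_res/SS_tot = 1 - 0.0831 = 0.9169

0.9169


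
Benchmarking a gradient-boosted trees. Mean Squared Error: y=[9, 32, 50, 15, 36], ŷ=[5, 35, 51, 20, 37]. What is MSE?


Squared errors: (9-5)²=16, (32-35)²=9, (50-51)²=1, (15-20)²=25, (36-37)²=1
Sum = 52
MSE = 52/5 = 52/5

52/5


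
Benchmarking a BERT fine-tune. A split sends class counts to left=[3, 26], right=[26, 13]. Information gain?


Parent = [29, 39], H_parent = 0.9843
H_left = 0.4798 (n=29), H_right = 0.9183 (n=39)
H_children = (29/68)·0.4798 + (39/68)·0.9183 = 0.7313
IG = 0.9843 - 0.7313 = 0.253

0.253


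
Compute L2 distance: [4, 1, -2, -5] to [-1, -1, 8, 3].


d = √((4+ 1)² + (1+ 1)² + (-2-8)² + (-5-3)²)
  = √(25 + 4 + 100 + 64)
  = √193 = 13.8924

13.8924


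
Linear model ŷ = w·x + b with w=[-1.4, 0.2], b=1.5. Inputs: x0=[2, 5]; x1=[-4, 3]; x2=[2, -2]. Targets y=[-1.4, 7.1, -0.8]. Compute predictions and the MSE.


ŷ0 = (-1.4)·(2) + (0.2)·(5) + 1.5 = -0.3
ŷ1 = (-1.4)·(-4) + (0.2)·(3) + 1.5 = 7.7
ŷ2 = (-1.4)·(2) + (0.2)·(-2) + 1.5 = -1.7
errors² = [1.21, 0.36, 0.81]
MSE = 2.3800/3 = 0.7933

0.7933


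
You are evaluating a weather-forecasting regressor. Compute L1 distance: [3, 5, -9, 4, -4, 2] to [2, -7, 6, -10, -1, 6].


d = |3-2| + |5+ 7| + |-9-6| + |4+ 10| + |-4+ 1| + |2-6|
  = 1 + 12 + 15 + 14 + 3 + 4
  = 49

49


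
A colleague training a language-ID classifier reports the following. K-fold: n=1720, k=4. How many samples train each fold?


Fold size = 1720/4 = 430
Training per fold = 1720 - 430 = 1290

1290


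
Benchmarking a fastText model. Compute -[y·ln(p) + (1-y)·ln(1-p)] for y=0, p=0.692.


BCE = -[y·ln(p) + (1-y)·ln(1-p)]
= -0 - 1·ln(1-0.692)
= -ln(0.308) = 1.1777

1.1777


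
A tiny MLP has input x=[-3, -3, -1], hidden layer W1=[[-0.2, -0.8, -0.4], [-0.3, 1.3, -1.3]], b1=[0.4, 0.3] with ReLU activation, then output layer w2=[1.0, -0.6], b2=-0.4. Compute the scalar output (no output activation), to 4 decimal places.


z1[0] = (-0.2)·(-3) + (-0.8)·(-3) + (-0.4)·(-1) + 0.4 = 3.8
z1[1] = (-0.3)·(-3) + (1.3)·(-3) + (-1.3)·(-1) + 0.3 = -1.4
h = ReLU(z1) = [3.8, 0.0]
output = (1.0)·(3.8) + (-0.6)·(0.0) - 0.4 = 3.4

3.4


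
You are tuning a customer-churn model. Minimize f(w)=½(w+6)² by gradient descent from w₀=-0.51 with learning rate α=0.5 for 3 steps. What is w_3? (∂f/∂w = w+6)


step 1: grad = -0.51+6 = 5.49; w = -0.51 - 0.5·(5.49) = -3.255
step 2: grad = -3.255+6 = 2.745; w = -3.255 - 0.5·(2.745) = -4.6275
step 3: grad = -4.6275+6 = 1.3725; w = -4.6275 - 0.5·(1.3725) = -5.31375

-5.31375


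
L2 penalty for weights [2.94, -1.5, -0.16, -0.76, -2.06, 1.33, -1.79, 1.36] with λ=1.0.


‖w‖₂² = (2.94)² + (-1.5)² + (-0.16)² + (-0.76)² + (-2.06)² + (1.33)² + (-1.79)² + (1.36)²
     = 8.6436 + 2.25 + 0.0256 + 0.5776 + 4.2436 + 1.7689 + 3.2041 + 1.8496
     = 22.563
λ·‖w‖₂² = 1.0·22.563 = 22.563

22.563


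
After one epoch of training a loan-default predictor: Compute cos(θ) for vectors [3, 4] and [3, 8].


A·B = 3·3 + 4·8 = 41
‖A‖ = √25 = 5, ‖B‖ = √73 = 8.544
cos = 41/(√25·√73) = 41/√1825 = 0.9597

0.9597


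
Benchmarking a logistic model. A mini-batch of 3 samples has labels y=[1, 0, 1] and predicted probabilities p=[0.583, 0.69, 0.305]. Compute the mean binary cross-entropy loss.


L[0] = -ln(0.583) = 0.5396
L[1] = -ln(1-0.69) = -ln(0.31) = 1.1712
L[2] = -ln(0.305) = 1.1874
mean = (0.5396 + 1.1712 + 1.1874)/3 = 0.9661

0.9661


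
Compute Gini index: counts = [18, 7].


Probabilities: [18/25, 7/25] ≈ [0.72, 0.28]
Σpᵢ² = (324 + 49)/25² = 373/625
Gini = 1 - Σpᵢ² = 1 - 373/625 = 0.4032

0.4032


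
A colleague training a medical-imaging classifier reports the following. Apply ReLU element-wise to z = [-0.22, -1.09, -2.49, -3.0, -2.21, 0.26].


ReLU(-0.22) = max(0, -0.22) = 0.0
ReLU(-1.09) = max(0, -1.09) = 0.0
ReLU(-2.49) = max(0, -2.49) = 0.0
ReLU(-3.0) = max(0, -3.0) = 0.0
ReLU(-2.21) = max(0, -2.21) = 0.0
ReLU(0.26) = max(0, 0.26) = 0.26
result = [0.0, 0.0, 0.0, 0.0, 0.0, 0.26]

[0.0, 0.0, 0.0, 0.0, 0.0, 0.26]


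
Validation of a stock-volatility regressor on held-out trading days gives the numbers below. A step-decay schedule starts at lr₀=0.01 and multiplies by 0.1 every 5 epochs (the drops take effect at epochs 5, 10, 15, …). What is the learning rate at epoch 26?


n_drops = ⌊26/5⌋ = 5
lr = 0.01·0.1^5 = 0.01·0.00001 = 0.0000001

0.0000001


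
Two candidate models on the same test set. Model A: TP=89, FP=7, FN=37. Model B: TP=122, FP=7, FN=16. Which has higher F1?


Model A: P=89/96=0.9271, R=89/126=0.7063, F1=2PR/(P+R)=2TP/(2TP+FP+FN)=178/222=0.8018
Model B: P=122/129=0.9457, R=122/138=0.8841, F1=2PR/(P+R)=2TP/(2TP+FP+FN)=244/267=0.9139
0.8018 < 0.9139 → Model B

Model B


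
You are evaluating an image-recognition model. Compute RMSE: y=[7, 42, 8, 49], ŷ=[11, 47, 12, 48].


MSE = 58/4 = 14.5
RMSE = √(58/4) = 3.8079

3.8079


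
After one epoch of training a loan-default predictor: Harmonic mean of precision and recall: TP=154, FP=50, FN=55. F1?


Precision = 154/204 = 0.7549
Recall = 154/209 = 0.7368
F1 = 2·P·R/(P+R) = 2·TP/(2·TP+FP+FN) = 308/(308+50+55) = 308/413 = 0.7458

0.7458


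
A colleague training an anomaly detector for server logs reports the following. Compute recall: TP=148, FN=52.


Recall = TP/(TP+FN)
= 148/(148+52)
= 148/200 = 74.0%

74.0%


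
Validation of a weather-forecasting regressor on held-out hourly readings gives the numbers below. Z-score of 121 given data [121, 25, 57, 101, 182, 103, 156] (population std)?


μ = 106.4286, σ = 49.9939
z = (121 - 106.4286)/49.9939 = 0.2915

0.2915


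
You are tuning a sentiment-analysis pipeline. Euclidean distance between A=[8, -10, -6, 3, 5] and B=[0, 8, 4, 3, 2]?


d = √((8-0)² + (-10-8)² + (-6-4)² + (3-3)² + (5-2)²)
  = √(64 + 324 + 100 + 0 + 9)
  = √497 = 22.2935

22.2935


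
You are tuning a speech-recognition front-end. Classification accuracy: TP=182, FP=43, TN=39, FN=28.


Accuracy = (TP+TN)/(TP+TN+FP+FN)
= (182+39)/(292)
= 221/292 = 75.68%

75.68%


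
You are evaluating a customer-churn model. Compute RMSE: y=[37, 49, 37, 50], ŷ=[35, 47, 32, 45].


MSE = 58/4 = 14.5
RMSE = √(58/4) = 3.8079

3.8079


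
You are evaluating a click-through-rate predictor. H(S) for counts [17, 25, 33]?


Probabilities: [17/75, 25/75, 33/75] ≈ [0.2267, 0.3333, 0.44]
H = -((17/75)·log₂(17/75) + (25/75)·log₂(25/75) + (33/75)·log₂(33/75))
  = 1.5348 bits

1.5348 bits


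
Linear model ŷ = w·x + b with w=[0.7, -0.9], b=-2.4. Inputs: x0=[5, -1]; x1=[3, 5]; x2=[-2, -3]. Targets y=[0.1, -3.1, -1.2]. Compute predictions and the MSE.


ŷ0 = (0.7)·(5) + (-0.9)·(-1) - 2.4 = 2.0
ŷ1 = (0.7)·(3) + (-0.9)·(5) - 2.4 = -4.8
ŷ2 = (0.7)·(-2) + (-0.9)·(-3) - 2.4 = -1.1
errors² = [3.61, 2.89, 0.01]
MSE = 6.5100/3 = 2.17

2.17


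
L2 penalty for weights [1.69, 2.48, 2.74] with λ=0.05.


‖w‖₂² = (1.69)² + (2.48)² + (2.74)²
     = 2.8561 + 6.1504 + 7.5076
     = 16.5141
λ·‖w‖₂² = 0.05·16.5141 = 0.825705

0.825705


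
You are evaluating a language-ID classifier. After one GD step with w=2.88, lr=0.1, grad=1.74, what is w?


w_new = w - α·∇
= 2.88 - 0.1·1.74
= 2.88 - 0.174
= 2.706

2.706


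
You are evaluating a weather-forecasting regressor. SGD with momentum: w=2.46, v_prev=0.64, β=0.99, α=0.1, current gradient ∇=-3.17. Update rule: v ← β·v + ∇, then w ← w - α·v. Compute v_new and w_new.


v_new = 0.99·0.64 - 3.17 = 0.6336 - 3.17 = -2.5364
w_new = 2.46 - 0.1·-2.5364 = 2.46 + 0.25364 = 2.71364

v_new=-2.5364, w_new=2.71364


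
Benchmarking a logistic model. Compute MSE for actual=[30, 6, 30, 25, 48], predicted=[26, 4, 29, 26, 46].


Squared errors: (30-26)²=16, (6-4)²=4, (30-29)²=1, (25-26)²=1, (48-46)²=4
Sum = 26
MSE = 26/5 = 26/5

26/5


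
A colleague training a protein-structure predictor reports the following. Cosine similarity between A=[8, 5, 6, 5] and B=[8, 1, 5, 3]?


A·B = 8·8 + 5·1 + 6·5 + 5·3 = 114
‖A‖ = √150 = 12.2474, ‖B‖ = √99 = 9.9499
cos = 114/(√150·√99) = 114/√14850 = 0.9355

0.9355


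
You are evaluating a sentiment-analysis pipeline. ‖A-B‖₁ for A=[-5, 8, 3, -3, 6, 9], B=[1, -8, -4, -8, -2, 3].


d = |-5-1| + |8+ 8| + |3+ 4| + |-3+ 8| + |6+ 2| + |9-3|
  = 6 + 16 + 7 + 5 + 8 + 6
  = 48

48


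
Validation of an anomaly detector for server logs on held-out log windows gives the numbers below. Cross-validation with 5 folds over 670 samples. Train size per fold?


Fold size = 670/5 = 134
Training per fold = 670 - 134 = 536

536


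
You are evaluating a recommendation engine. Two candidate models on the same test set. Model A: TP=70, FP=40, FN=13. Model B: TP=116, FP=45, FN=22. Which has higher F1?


Model A: P=70/110=0.6364, R=70/83=0.8434, F1=2PR/(P+R)=2TP/(2TP+FP+FN)=140/193=0.7254
Model B: P=116/161=0.7205, R=116/138=0.8406, F1=2PR/(P+R)=2TP/(2TP+FP+FN)=232/299=0.7759
0.7254 < 0.7759 → Model B

Model B


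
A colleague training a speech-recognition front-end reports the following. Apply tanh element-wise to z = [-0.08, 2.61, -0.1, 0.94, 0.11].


tanh(-0.08) = -0.0798
tanh(2.61) = 0.9892
tanh(-0.1) = -0.0997
tanh(0.94) = 0.7352
tanh(0.11) = 0.1096
result = [-0.0798, 0.9892, -0.0997, 0.7352, 0.1096]

[-0.0798, 0.9892, -0.0997, 0.7352, 0.1096]


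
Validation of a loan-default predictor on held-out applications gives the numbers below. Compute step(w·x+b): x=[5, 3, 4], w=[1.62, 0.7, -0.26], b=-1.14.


z = (5)·(1.62) + (3)·(0.7) + (4)·(-0.26) - 1.14
  = 8.02
step(z) = 1 (z≥0)

1


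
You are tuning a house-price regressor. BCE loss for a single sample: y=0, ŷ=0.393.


BCE = -[y·ln(p) + (1-y)·ln(1-p)]
= -0 - 1·ln(1-0.393)
= -ln(0.607) = 0.4992

0.4992


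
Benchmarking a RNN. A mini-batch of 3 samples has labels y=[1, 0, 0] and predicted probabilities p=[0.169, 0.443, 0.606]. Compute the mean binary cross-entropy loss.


L[0] = -ln(0.169) = 1.7779
L[1] = -ln(1-0.443) = -ln(0.557) = 0.5852
L[2] = -ln(1-0.606) = -ln(0.394) = 0.9314
mean = (1.7779 + 0.5852 + 0.9314)/3 = 1.0982

1.0982


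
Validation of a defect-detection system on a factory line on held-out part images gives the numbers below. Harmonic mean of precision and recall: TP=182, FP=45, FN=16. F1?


Precision = 182/227 = 0.8018
Recall = 182/198 = 0.9192
F1 = 2·P·R/(P+R) = 2·TP/(2·TP+FP+FN) = 364/(364+45+16) = 364/425 = 0.8565

0.8565


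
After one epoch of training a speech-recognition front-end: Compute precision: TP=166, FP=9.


Precision = TP/(TP+FP)
= 166/(166+9)
= 166/175 = 94.86%

94.86%


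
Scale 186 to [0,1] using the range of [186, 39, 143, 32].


min=32, max=186
(186-32)/(186-32) = 154/154 = 1.0

1.0


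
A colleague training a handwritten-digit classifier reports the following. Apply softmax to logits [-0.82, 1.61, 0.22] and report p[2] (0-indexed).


Exponentials: e^-0.82=0.4404, e^1.61=5.0028, e^0.22=1.2461
Sum = 6.6893
Softmax = [0.0658, 0.7479, 0.1863]
p[2] = 1.2461/6.6893 = 0.1863

0.1863


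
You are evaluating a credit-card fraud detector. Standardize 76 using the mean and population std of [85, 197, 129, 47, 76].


μ = 106.8, σ = 52.2088
z = (76 - 106.8)/52.2088 = -0.5899

-0.5899


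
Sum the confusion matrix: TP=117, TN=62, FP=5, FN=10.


Total = TP + TN + FP + FN
= 117 + 62 + 5 + 10
= 194
(Predicted positive: 122, predicted negative: 72)

194


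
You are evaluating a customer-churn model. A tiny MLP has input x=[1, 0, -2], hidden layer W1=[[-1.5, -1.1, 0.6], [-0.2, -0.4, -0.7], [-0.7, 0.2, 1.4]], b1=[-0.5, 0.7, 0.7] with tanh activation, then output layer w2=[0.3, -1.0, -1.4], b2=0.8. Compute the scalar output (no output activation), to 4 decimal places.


z1[0] = (-1.5)·(1) + (-1.1)·(0) + (0.6)·(-2) - 0.5 = -3.2
z1[1] = (-0.2)·(1) + (-0.4)·(0) + (-0.7)·(-2) + 0.7 = 1.9
z1[2] = (-0.7)·(1) + (0.2)·(0) + (1.4)·(-2) + 0.7 = -2.8
h = tanh(z1) = [-0.9967, 0.9562, -0.9926]
output = (0.3)·(-0.9967) + (-1.0)·(0.9562) + (-1.4)·(-0.9926) + 0.8 = 0.9344

0.9344


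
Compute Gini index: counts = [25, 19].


Probabilities: [25/44, 19/44] ≈ [0.5682, 0.4318]
Σpᵢ² = (625 + 361)/44² = 986/1936
Gini = 1 - Σpᵢ² = 1 - 986/1936 = 0.4907

0.4907


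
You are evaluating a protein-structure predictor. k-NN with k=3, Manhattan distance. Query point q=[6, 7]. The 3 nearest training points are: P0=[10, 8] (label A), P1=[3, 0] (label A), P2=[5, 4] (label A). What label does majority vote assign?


d(q,P0) = 5  (label A)
d(q,P1) = 10  (label A)
d(q,P2) = 4  (label A)
Votes: A=3, B=0
Majority → A

A


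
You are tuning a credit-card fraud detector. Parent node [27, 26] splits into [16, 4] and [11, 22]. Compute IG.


Parent = [27, 26], H_parent = 0.9997
H_left = 0.7219 (n=20), H_right = 0.9183 (n=33)
H_children = (20/53)·0.7219 + (33/53)·0.9183 = 0.8442
IG = 0.9997 - 0.8442 = 0.1555

0.1555


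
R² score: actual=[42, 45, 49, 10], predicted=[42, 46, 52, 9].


ȳ = 36.5
SS_res = Σ(y-ŷ)² = 11
SS_tot = Σ(y-ȳ)² = 961
R² = 1 - SS_res/SS_tot = 1 - 0.0114 = 0.9886

0.9886


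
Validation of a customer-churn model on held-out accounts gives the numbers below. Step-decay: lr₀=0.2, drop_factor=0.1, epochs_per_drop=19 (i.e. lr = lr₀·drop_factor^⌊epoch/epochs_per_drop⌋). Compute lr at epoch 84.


n_drops = ⌊84/19⌋ = 4
lr = 0.2·0.1^4 = 0.2·0.0001 = 0.00002

0.00002


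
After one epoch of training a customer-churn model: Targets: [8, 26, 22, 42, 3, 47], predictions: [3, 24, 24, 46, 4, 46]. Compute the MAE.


Absolute errors: |8-3|=5, |26-24|=2, |22-24|=2, |42-46|=4, |3-4|=1, |47-46|=1
Sum = 15
MAE = 15/6 = 5/2

5/2


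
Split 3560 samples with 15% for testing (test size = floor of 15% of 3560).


Test = ⌊3560·15/100⌋ = 534
Train = 3560 - 534 = 3026

Train: 3026, Test: 534


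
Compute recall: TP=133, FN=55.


Recall = TP/(TP+FN)
= 133/(133+55)
= 133/188 = 70.74%

70.74%


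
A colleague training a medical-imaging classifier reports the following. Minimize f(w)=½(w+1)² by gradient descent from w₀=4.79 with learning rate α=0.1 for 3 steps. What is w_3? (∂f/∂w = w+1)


step 1: grad = 4.79+1 = 5.79; w = 4.79 - 0.1·(5.79) = 4.211
step 2: grad = 4.211+1 = 5.211; w = 4.211 - 0.1·(5.211) = 3.6899
step 3: grad = 3.6899+1 = 4.6899; w = 3.6899 - 0.1·(4.6899) = 3.22091

3.22091


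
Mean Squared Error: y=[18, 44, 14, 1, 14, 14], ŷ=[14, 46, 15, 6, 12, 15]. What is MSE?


Squared errors: (18-14)²=16, (44-46)²=4, (14-15)²=1, (1-6)²=25, (14-12)²=4, (14-15)²=1
Sum = 51
MSE = 51/6 = 17/2

17/2


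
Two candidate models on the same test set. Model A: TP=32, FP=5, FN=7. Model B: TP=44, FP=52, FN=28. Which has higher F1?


Model A: P=32/37=0.8649, R=32/39=0.8205, F1=2PR/(P+R)=2TP/(2TP+FP+FN)=64/76=0.8421
Model B: P=44/96=0.4583, R=44/72=0.6111, F1=2PR/(P+R)=2TP/(2TP+FP+FN)=88/168=0.5238
0.8421 > 0.5238 → Model A

Model A


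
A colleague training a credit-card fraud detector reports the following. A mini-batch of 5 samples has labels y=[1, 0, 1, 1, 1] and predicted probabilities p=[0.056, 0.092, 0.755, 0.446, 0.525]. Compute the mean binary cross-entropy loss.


L[0] = -ln(0.056) = 2.8824
L[1] = -ln(1-0.092) = -ln(0.908) = 0.0965
L[2] = -ln(0.755) = 0.281
L[3] = -ln(0.446) = 0.8074
L[4] = -ln(0.525) = 0.6444
mean = (2.8824 + 0.0965 + 0.281 + 0.8074 + 0.6444)/5 = 0.9423

0.9423


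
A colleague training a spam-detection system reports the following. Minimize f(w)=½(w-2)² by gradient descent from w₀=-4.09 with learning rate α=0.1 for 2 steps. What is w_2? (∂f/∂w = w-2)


step 1: grad = -4.09-2 = -6.09; w = -4.09 - 0.1·(-6.09) = -3.481
step 2: grad = -3.481-2 = -5.481; w = -3.481 - 0.1·(-5.481) = -2.9329

-2.9329


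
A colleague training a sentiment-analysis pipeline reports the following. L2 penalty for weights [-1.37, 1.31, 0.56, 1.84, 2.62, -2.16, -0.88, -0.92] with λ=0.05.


‖w‖₂² = (-1.37)² + (1.31)² + (0.56)² + (1.84)² + (2.62)² + (-2.16)² + (-0.88)² + (-0.92)²
     = 1.8769 + 1.7161 + 0.3136 + 3.3856 + 6.8644 + 4.6656 + 0.7744 + 0.8464
     = 20.443
λ·‖w‖₂² = 0.05·20.443 = 1.02215

1.02215


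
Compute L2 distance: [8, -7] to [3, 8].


d = √((8-3)² + (-7-8)²)
  = √(25 + 225)
  = √250 = 15.8114

15.8114


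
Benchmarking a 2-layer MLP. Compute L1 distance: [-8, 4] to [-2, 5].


d = |-8+ 2| + |4-5|
  = 6 + 1
  = 7

7


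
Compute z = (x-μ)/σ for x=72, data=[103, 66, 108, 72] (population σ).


μ = 87.25, σ = 18.4577
z = (72 - 87.25)/18.4577 = -0.8262

-0.8262


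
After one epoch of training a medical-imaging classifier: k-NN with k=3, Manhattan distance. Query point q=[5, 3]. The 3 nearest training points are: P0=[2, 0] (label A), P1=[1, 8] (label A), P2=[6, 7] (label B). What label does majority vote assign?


d(q,P0) = 6  (label A)
d(q,P1) = 9  (label A)
d(q,P2) = 5  (label B)
Votes: A=2, B=1
Majority → A

A


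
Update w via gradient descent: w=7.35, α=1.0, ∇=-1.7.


w_new = w - α·∇
= 7.35 - 1.0·-1.7
= 7.35 + 1.7
= 9.05

9.05


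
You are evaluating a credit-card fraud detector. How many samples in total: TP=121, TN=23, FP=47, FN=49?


Total = TP + TN + FP + FN
= 121 + 23 + 47 + 49
= 240
(Predicted positive: 168, predicted negative: 72)

240


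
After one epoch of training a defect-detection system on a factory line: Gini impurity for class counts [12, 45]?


Probabilities: [12/57, 45/57] ≈ [0.2105, 0.7895]
Σpᵢ² = (144 + 2025)/57² = 2169/3249
Gini = 1 - Σpᵢ² = 1 - 2169/3249 = 0.3324

0.3324


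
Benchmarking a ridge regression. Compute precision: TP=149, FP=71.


Precision = TP/(TP+FP)
= 149/(149+71)
= 149/220 = 67.73%

67.73%


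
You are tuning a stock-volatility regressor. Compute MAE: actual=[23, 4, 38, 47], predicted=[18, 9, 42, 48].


Absolute errors: |23-18|=5, |4-9|=5, |38-42|=4, |47-48|=1
Sum = 15
MAE = 15/4 = 15/4

15/4


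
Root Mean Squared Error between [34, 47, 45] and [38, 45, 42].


MSE = 29/3 = 9.6667
RMSE = √(29/3) = 3.1091

3.1091


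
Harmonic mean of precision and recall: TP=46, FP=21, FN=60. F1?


Precision = 46/67 = 0.6866
Recall = 46/106 = 0.434
F1 = 2·P·R/(P+R) = 2·TP/(2·TP+FP+FN) = 92/(92+21+60) = 92/173 = 0.5318

0.5318


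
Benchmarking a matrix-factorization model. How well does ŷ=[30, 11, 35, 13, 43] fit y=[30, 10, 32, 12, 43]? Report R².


ȳ = 25.4
SS_res = Σ(y-ŷ)² = 11
SS_tot = Σ(y-ȳ)² = 791.2
R² = 1 - SS_res/SS_tot = 1 - 0.0139 = 0.9861

0.9861
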